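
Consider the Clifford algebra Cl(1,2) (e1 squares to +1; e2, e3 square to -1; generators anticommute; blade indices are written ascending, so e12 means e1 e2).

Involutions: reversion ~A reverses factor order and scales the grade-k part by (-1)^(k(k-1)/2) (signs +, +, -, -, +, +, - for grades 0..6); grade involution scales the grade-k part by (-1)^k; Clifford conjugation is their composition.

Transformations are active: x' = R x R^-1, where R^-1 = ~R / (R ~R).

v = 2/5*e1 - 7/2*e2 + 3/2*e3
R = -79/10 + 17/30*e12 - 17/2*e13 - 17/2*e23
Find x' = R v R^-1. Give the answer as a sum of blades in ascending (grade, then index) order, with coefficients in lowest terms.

~R = -79/10 - 17/30*e12 + 17/2*e13 + 17/2*e23, and R ~R = 2794/45, so R^-1 = ~R / (2794/45).
R v = 868/75*e1 + 3013/75*e2 + 213/10*e3 - 323/10*e123
Answer: 69833/12700*e1 + 26933/12700*e2 - 804/127*e3


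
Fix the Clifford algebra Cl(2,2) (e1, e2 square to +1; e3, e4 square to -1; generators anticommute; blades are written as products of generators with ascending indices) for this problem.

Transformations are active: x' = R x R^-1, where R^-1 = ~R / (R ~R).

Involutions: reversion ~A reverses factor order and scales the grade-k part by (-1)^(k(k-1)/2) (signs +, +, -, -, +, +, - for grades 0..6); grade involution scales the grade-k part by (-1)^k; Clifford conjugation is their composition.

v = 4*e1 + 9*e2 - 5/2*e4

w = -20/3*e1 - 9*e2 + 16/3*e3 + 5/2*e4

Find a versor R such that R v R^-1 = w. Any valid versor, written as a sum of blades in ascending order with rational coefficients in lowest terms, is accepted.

Why this works: both vectors square to 363/4, so q(v) = q(w) and R = v + w = -8/3*e1 + 16/3*e3 carries v to w — its own direction survives, the complement (v - w)/2 flips.
Answer: -8/3*e1 + 16/3*e3


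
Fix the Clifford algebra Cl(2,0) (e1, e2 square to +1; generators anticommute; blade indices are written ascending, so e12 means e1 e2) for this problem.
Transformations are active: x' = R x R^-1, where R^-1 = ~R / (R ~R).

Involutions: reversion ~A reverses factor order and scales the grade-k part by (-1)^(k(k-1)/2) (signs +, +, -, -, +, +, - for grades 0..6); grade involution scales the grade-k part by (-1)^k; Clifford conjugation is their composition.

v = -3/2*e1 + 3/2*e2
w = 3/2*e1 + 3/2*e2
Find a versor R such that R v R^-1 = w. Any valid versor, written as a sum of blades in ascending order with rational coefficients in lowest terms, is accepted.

Since q(v) = q(w) = 9/2, the sum R = v + w = 3*e2 does the job whenever invertible.
Answer: 3*e2


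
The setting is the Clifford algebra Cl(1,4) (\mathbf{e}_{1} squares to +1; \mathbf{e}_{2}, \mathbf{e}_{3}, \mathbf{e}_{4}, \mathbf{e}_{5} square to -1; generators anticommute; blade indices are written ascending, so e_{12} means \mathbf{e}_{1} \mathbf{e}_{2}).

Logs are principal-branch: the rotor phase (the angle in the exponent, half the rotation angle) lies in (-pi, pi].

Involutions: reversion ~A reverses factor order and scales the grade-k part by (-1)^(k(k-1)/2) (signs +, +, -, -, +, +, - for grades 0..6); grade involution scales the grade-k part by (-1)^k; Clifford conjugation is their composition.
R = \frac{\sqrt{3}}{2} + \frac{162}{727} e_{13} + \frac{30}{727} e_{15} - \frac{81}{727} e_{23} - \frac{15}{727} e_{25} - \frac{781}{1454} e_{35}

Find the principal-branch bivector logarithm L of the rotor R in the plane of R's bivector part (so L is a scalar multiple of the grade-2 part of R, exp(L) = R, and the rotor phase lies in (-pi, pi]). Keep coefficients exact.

The scalar part of R is \frac{\sqrt{3}}{2}, which pins the rotor phase on the principal branch; dividing the bivector part by the sine of that phase recovers the unit plane, and L is the phase times that plane.
Concretely: cos(phase) = \frac{\sqrt{3}}{2} gives phase = ±\frac{\pi}{6}, and since phase/sin(phase) is even the sign is immaterial: L = (phase/sin(phase)) * <R>_2 = (\frac{\pi}{3}) * <R>_2.
Answer: \frac{54 \pi}{727} e_{13} + \frac{10 \pi}{727} e_{15} - \frac{27 \pi}{727} e_{23} - \frac{5 \pi}{727} e_{25} - \frac{781 \pi}{4362} e_{35}


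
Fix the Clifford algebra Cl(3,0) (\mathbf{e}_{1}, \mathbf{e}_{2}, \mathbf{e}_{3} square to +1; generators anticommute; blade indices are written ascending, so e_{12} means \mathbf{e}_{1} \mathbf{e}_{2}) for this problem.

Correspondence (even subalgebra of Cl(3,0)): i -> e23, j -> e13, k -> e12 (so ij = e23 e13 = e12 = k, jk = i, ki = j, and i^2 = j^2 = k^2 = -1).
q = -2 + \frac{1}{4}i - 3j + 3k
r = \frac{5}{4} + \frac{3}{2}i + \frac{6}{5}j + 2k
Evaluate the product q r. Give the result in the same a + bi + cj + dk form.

In blades: q = -2 + 3 e_{12} - 3 e_{13} + \frac{1}{4} e_{23}, r = \frac{5}{4} + 2 e_{12} + \frac{6}{5} e_{13} + \frac{3}{2} e_{23}.
Distribute q over r term by term (generator squares from the signature, products reordered to ascending indices): (-2)*r = -\frac{5}{2} - 4 e_{12} - \frac{12}{5} e_{13} - 3 e_{23}; (3 e_{12})*r = -6 + \frac{15}{4} e_{12} + \frac{9}{2} e_{13} - \frac{18}{5} e_{23}; (-3 e_{13})*r = \frac{18}{5} + \frac{9}{2} e_{12} - \frac{15}{4} e_{13} - 6 e_{23}; (\frac{1}{4} e_{23})*r = -\frac{3}{8} + \frac{3}{10} e_{12} - \frac{1}{2} e_{13} + \frac{5}{16} e_{23}.
Sum: -\frac{211}{40} + \frac{91}{20} e_{12} - \frac{43}{20} e_{13} - \frac{983}{80} e_{23}; translating back through the correspondence:
Answer: -\frac{211}{40} - \frac{983}{80}i - \frac{43}{20}j + \frac{91}{20}k


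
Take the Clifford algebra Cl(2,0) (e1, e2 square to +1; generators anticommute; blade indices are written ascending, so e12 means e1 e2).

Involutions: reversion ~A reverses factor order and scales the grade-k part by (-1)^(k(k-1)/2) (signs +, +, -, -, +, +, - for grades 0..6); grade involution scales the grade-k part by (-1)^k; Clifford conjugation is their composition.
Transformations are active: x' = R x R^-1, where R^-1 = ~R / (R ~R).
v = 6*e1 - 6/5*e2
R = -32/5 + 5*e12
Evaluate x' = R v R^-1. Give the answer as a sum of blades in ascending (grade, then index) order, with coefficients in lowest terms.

~R = -32/5 - 5*e12, and R ~R = 1649/25, so R^-1 = ~R / (1649/25).
R v = -222/5*e1 - 558/25*e2
Answer: 4314/1649*e1 + 45606/8245*e2


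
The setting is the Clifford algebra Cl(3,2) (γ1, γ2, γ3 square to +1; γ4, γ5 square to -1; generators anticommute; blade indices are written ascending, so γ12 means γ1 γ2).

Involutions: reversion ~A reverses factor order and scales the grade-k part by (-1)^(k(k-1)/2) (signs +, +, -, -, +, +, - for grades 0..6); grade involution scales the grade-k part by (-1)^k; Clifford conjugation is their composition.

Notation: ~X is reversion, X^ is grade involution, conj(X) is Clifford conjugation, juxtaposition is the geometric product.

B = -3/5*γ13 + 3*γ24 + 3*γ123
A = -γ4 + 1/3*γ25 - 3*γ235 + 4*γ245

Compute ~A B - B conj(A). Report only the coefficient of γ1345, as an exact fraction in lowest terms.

first term: -3*γ2 - 12*γ5 + 9*γ15 - γ45 - 9/5*γ125 + 3/5*γ134 - γ135 - 9*γ345 + 3*γ1234 - 1/5*γ1235 + 12*γ1345 - 12/5*γ12345
second term: -3*γ2 + 12*γ5 + 9*γ15 + γ45 - 9/5*γ125 - 3/5*γ134 + γ135 - 9*γ345 + 3*γ1234 - 1/5*γ1235 - 12*γ1345 + 12/5*γ12345
Answer: 24


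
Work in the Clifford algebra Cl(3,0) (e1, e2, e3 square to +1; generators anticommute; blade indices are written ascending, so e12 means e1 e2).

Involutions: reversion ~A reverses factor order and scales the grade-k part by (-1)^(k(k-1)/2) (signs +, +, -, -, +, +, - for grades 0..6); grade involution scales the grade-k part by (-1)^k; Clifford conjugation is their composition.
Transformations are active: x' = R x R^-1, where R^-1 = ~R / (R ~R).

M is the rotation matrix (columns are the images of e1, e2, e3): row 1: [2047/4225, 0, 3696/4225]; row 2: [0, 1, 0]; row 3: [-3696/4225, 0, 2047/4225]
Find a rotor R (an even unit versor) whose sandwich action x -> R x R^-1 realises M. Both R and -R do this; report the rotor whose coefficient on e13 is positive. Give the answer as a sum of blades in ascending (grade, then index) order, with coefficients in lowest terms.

Method: write R = a + b12*e12 + b13*e13 + b23*e23 with a^2 + b12^2 + b13^2 + b23^2 = 1 (so R^-1 = ~R). Expanding the columns R e_j ~R gives tr M = 4a^2 - 1 and, from the antisymmetric part, M21 - M12 = -4a*b12, M13 - M31 = 4a*b13, M32 - M23 = -4a*b23.
Here tr M = 8319/4225, so a^2 = (1 + tr M)/4 = 3136/4225 and a = ±56/65. Taking a = 56/65: M21 - M12 = 0, M13 - M31 = 7392/4225, M32 - M23 = 0, giving b12 = 0, b13 = 33/65, b23 = 0, i.e. R = 56/65 + 33/65*e13.
Its e13 coefficient is already positive.
Answer: 56/65 + 33/65*e13. Sheet selection: the two-to-one cover makes ±R indistinguishable at the matrix level (trace 8319/4225), so uniqueness comes from the required sign on e13.


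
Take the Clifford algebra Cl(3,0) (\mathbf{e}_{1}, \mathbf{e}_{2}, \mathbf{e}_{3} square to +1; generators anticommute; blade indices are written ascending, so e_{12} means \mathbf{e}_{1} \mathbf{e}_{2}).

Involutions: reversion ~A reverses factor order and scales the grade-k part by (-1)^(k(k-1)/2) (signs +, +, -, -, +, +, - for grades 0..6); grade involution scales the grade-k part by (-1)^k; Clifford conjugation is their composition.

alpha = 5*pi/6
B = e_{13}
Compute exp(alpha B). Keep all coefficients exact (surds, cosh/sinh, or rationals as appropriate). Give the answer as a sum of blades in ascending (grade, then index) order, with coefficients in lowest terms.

B^2 = (1)^2*(e_{13})^2 = 1*(-1) = -1 (a basis 2-blade squares to minus the product of its generators' squares).
B^2 = -1 — the series telescopes trigonometrically here: l = 1, alpha*l = \frac{5 \pi}{6}, so exp(alpha B) = cos(\frac{5 \pi}{6}) + (sin(\frac{5 \pi}{6})/1)*B = - \frac{\sqrt{3}}{2} + (\frac{1}{2})*B.
Answer: - \frac{\sqrt{3}}{2} + \frac{1}{2} e_{13}


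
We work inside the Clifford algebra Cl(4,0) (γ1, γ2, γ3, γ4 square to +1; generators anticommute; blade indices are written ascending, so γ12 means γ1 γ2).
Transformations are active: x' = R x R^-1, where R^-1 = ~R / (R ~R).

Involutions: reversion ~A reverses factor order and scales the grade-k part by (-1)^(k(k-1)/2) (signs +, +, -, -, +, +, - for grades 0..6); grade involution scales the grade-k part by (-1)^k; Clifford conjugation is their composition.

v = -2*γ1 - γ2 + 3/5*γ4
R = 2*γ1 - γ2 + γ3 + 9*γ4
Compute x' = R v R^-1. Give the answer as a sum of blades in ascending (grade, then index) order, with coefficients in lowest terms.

~R = 2*γ1 - γ2 + γ3 + 9*γ4, and R ~R = 87, so R^-1 = ~R / (87).
R v = 12/5 - 4*γ12 + 2*γ13 + 96/5*γ14 + γ23 + 42/5*γ24 + 3/5*γ34
Answer: 306/145*γ1 + 137/145*γ2 + 8/145*γ3 - 3/29*γ4


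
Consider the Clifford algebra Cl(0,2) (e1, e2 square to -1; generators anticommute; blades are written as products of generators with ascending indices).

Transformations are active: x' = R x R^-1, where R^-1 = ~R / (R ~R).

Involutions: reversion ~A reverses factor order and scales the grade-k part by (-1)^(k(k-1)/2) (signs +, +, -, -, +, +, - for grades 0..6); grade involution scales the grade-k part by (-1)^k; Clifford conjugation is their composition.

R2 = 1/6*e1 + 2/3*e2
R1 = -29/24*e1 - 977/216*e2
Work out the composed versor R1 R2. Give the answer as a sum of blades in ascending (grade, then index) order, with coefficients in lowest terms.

Distribute over the terms of R1 (each basis-blade product reordered to ascending indices, repeated generators contracted through their squares):
(-29/24*e1) R2 = 29/144 - 29/36*e1 e2
(-977/216*e2) R2 = 977/324 + 977/1296*e1 e2
Summing the partial products and collecting blades:
Answer: 4169/1296 - 67/1296*e1 e2


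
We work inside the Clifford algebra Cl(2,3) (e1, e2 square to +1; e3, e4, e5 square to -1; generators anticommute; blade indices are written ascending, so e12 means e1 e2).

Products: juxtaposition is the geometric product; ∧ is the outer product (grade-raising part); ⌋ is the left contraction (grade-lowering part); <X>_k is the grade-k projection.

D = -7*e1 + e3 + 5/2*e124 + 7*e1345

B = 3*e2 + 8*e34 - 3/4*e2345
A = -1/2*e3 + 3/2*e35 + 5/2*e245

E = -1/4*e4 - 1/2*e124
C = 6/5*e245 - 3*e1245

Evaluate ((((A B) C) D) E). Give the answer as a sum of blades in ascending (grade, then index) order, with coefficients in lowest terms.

step 1: 15/8*e3 + 4*e4 + 3/2*e23 - 9/8*e24 - 9/2*e45 + 49/2*e235 + 3/8*e245
step 2: -9/20 - 9/8*e1 + 27/5*e2 - 27/20*e5 - 27/2*e12 + 27/8*e15 + 24/5*e25 + 147/5*e34 + 12*e125 + 147/2*e134 - 9/5*e345 + 9/2*e1345 - 9/4*e2345 - 45/8*e12345
step 3: -189/8 + 63/4*e1 - 1071/8*e2 - 9/20*e3 + 1263/20*e4 - 3927/8*e5 + 441/20*e12 - 9/8*e13 + 60*e14 - 861/4*e15 - 3567/20*e23 - 45/16*e24 - 84*e25 - 3927/8*e34 + 1233/80*e35 + 159/5*e45 - 87*e123 - 9/8*e124 - 168/5*e125 - 861/4*e134 + 9/4*e135 + 15/2*e145 - 84*e234 + 129/20*e235 - 99/16*e245 + 189/8*e345 - 168/5*e1234 - 33/2*e1235 + 9*e1245 - 63/4*e1345 + 1071/8*e2345 - 441/20*e12345
step 4: 327/20 + 525/32*e1 + 1875/64*e2 - 16947/160*e3 + 2709/160*e4 - 69/20*e5 + 5007/160*e12 - 189/16*e13 - 567/8*e14 - 159/32*e15 - 1029/8*e23 + 819/32*e24 - 141/64*e25 - 3471/80*e34 - 2709/160*e35 - 16947/160*e45 - 20307/80*e123 + 63/10*e124 - 363/20*e125 - 14223/160*e134 + 567/8*e135 - 189/16*e145 + 903/20*e234 - 819/32*e235 - 1029/8*e245 + 3873/320*e345 + 879/40*e1234 - 63/10*e1235 - 20307/80*e1245 - 213/80*e1345 + 219/80*e2345 + 573/160*e12345
Answer: 327/20 + 525/32*e1 + 1875/64*e2 - 16947/160*e3 + 2709/160*e4 - 69/20*e5 + 5007/160*e12 - 189/16*e13 - 567/8*e14 - 159/32*e15 - 1029/8*e23 + 819/32*e24 - 141/64*e25 - 3471/80*e34 - 2709/160*e35 - 16947/160*e45 - 20307/80*e123 + 63/10*e124 - 363/20*e125 - 14223/160*e134 + 567/8*e135 - 189/16*e145 + 903/20*e234 - 819/32*e235 - 1029/8*e245 + 3873/320*e345 + 879/40*e1234 - 63/10*e1235 - 20307/80*e1245 - 213/80*e1345 + 219/80*e2345 + 573/160*e12345


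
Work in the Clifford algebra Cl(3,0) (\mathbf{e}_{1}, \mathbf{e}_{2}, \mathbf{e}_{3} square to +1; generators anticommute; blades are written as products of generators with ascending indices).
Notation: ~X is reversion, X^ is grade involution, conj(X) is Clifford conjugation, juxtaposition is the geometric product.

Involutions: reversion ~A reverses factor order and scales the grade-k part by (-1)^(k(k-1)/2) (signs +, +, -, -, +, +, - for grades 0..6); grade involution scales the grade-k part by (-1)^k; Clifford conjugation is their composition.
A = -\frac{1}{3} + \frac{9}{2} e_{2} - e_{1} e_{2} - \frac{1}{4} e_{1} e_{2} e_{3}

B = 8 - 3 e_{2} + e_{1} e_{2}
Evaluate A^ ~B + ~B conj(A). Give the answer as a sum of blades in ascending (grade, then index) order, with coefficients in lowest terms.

first term: \frac{59}{6} - \frac{3}{2} e_{1} - 35 e_{2} + \frac{1}{4} e_{3} - \frac{23}{3} e_{1} e_{2} + \frac{3}{4} e_{1} e_{3} + 2 e_{1} e_{2} e_{3}
second term: \frac{71}{6} + \frac{15}{2} e_{1} - 35 e_{2} - \frac{1}{4} e_{3} + \frac{25}{3} e_{1} e_{2} - \frac{3}{4} e_{1} e_{3} - 2 e_{1} e_{2} e_{3}
Answer: \frac{65}{3} + 6 e_{1} - 70 e_{2} + \frac{2}{3} e_{1} e_{2}


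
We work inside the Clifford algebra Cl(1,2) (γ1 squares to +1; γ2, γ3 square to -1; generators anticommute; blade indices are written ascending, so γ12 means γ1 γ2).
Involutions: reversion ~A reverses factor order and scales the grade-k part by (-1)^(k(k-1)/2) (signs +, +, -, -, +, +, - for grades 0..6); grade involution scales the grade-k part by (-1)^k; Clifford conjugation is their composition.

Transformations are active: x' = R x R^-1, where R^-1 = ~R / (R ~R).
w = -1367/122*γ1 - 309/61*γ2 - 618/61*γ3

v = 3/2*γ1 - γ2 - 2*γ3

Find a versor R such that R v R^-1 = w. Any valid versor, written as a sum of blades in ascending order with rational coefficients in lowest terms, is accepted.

Equal squares first: v^2 = w^2 = -11/4. Then v + w = -592/61*γ1 - 370/61*γ2 - 740/61*γ3 is a versor taking v to w, provided it is invertible.
Answer: -592/61*γ1 - 370/61*γ2 - 740/61*γ3


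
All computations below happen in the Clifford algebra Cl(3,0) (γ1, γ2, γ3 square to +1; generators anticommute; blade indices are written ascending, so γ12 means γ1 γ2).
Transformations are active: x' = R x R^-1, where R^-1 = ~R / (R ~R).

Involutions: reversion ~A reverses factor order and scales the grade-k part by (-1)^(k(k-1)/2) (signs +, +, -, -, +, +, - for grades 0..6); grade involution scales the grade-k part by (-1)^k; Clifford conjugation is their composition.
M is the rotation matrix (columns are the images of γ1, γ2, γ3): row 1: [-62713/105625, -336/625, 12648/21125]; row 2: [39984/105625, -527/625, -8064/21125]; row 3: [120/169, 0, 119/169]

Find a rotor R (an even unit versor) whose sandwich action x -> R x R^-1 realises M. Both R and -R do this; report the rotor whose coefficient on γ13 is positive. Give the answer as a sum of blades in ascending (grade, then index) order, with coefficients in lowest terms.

Method: write R = a + b12*γ12 + b13*γ13 + b23*γ23 with a^2 + b12^2 + b13^2 + b23^2 = 1 (so R^-1 = ~R). Expanding the columns R e_j ~R gives tr M = 4a^2 - 1 and, from the antisymmetric part, M21 - M12 = -4a*b12, M13 - M31 = 4a*b13, M32 - M23 = -4a*b23.
Here tr M = -77401/105625, so a^2 = (1 + tr M)/4 = 7056/105625 and a = ±84/325. Taking a = 84/325: M21 - M12 = 96768/105625, M13 - M31 = -2352/21125, M32 - M23 = 8064/21125, giving b12 = -288/325, b13 = -7/65, b23 = -24/65, i.e. R = 84/325 - 288/325*γ12 - 7/65*γ13 - 24/65*γ23.
Its γ13 coefficient is negative, so report the other preimage -R.
Answer: -84/325 + 288/325*γ12 + 7/65*γ13 + 24/65*γ23. Sheet selection: the two-to-one cover makes ±R indistinguishable at the matrix level (trace -77401/105625), so uniqueness comes from the required sign on γ13.


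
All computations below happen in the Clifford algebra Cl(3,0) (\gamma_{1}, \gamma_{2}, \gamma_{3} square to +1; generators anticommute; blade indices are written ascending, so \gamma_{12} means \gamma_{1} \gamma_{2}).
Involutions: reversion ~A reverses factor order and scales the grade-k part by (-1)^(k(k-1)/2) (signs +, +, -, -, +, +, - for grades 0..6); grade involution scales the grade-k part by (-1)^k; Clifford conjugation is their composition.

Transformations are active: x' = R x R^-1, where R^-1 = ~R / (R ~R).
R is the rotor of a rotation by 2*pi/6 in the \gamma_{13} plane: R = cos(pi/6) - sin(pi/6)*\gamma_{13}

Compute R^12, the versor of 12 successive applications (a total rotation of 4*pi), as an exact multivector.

Rotor phase runs at HALF the rotation angle; powers of one rotor simply add phase, so after 12 steps in \gamma_{13} the phase is 12*pi/6 = 2 \pi and R^12 = cos(2 \pi) - sin(2 \pi)*\gamma_{13}.
cos(2 \pi) = 1 and sin(2 \pi) = 0, so R^12 = 1. The total rotation 4*pi is 2 full turns, so every vector returns to itself, yet the rotor is +1, back on the identity sheet (an even number of 2*pi turns).
Answer: 1


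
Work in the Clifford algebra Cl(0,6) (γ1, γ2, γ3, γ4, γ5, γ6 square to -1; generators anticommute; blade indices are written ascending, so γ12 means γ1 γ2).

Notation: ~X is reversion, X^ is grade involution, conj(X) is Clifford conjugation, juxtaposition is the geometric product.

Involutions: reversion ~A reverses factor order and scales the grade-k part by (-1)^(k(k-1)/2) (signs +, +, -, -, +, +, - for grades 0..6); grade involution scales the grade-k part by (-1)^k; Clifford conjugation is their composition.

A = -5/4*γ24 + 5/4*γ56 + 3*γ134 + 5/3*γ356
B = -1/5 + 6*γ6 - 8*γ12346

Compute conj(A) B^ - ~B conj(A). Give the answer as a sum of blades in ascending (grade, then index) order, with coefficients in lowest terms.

first term: -15/2*γ5 - 1/4*γ24 + 24*γ26 + 10*γ35 + 1/4*γ56 - 3/5*γ134 + 10*γ136 - 15/2*γ246 - 1/3*γ356 + 40/3*γ1245 - 18*γ1346 + 10*γ12345
second term: -15/2*γ5 - 1/4*γ24 - 24*γ26 - 10*γ35 + 1/4*γ56 - 3/5*γ134 - 10*γ136 + 15/2*γ246 - 1/3*γ356 + 40/3*γ1245 - 18*γ1346 + 10*γ12345
Answer: 48*γ26 + 20*γ35 + 20*γ136 - 15*γ246


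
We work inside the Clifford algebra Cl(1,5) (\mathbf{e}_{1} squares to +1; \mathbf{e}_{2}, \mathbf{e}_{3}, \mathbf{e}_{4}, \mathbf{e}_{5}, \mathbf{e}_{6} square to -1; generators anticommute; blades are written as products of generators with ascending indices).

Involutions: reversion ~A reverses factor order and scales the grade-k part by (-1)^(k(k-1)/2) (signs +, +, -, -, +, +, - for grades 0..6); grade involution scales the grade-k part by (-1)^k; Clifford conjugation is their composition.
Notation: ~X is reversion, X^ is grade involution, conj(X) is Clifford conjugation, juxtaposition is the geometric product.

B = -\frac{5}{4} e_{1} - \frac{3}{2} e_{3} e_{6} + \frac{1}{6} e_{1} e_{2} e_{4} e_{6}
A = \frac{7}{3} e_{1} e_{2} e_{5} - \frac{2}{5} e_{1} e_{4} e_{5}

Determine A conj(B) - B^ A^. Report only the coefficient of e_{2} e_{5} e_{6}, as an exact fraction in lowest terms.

first term: \frac{35}{12} e_{2} e_{5} - \frac{1}{2} e_{4} e_{5} - \frac{1}{15} e_{2} e_{5} e_{6} - \frac{7}{18} e_{4} e_{5} e_{6} - \frac{7}{2} e_{1} e_{2} e_{3} e_{5} e_{6} - \frac{3}{5} e_{1} e_{3} e_{4} e_{5} e_{6}
second term: -\frac{35}{12} e_{2} e_{5} + \frac{1}{2} e_{4} e_{5} + \frac{1}{15} e_{2} e_{5} e_{6} + \frac{7}{18} e_{4} e_{5} e_{6} - \frac{7}{2} e_{1} e_{2} e_{3} e_{5} e_{6} - \frac{3}{5} e_{1} e_{3} e_{4} e_{5} e_{6}
Answer: -\frac{2}{15}


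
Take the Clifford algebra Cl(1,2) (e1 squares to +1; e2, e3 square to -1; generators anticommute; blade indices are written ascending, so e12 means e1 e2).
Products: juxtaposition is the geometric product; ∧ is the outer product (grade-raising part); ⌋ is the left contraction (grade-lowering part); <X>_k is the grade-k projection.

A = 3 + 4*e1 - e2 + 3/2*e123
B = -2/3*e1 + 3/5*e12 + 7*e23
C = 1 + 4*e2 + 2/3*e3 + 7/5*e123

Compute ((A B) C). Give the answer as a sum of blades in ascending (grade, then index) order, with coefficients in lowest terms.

step 1: -8/3 - 131/10*e1 + 12/5*e2 + 79/10*e3 + 17/15*e12 + 20*e23 + 28*e123
step 2: -851/15 - 1369/30*e1 - 108/5*e2 + 39469/450*e3 - 12149/150*e12 + 7997/75*e13 - 1417/50*e23 + 1126/45*e123
Answer: -851/15 - 1369/30*e1 - 108/5*e2 + 39469/450*e3 - 12149/150*e12 + 7997/75*e13 - 1417/50*e23 + 1126/45*e123


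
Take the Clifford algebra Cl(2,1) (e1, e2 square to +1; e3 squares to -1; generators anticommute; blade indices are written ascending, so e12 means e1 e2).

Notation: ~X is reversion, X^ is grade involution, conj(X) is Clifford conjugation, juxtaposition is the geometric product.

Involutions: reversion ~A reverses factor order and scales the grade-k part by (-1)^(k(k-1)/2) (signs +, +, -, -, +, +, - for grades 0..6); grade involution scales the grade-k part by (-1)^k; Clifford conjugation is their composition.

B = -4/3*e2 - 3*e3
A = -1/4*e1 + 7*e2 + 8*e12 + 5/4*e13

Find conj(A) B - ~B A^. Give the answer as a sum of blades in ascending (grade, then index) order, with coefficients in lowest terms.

first term: 28/3 + 83/12*e1 - 1/3*e12 - 3/4*e13 + 21*e23 + 67/3*e123
second term: 28/3 + 83/12*e1 + 1/3*e12 + 3/4*e13 - 21*e23 - 67/3*e123
Answer: -2/3*e12 - 3/2*e13 + 42*e23 + 134/3*e123


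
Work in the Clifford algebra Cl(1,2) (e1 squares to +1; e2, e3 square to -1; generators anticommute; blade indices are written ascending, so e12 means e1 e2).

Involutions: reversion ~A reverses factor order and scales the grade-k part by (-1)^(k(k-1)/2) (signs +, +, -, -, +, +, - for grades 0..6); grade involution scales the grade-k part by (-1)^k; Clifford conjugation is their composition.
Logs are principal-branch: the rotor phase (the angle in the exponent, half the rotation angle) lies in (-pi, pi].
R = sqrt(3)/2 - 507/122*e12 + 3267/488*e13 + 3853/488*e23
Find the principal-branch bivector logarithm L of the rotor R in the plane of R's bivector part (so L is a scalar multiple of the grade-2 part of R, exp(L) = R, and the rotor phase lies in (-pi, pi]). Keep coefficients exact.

The scalar part of R is sqrt(3)/2, which pins the rotor phase on the principal branch; dividing the bivector part by the sine of that phase recovers the unit plane, and L is the phase times that plane.
Concretely: cos(phase) = sqrt(3)/2 gives phase = ±pi/6, and since phase/sin(phase) is even the sign is immaterial: L = (phase/sin(phase)) * <R>_2 = (pi/3) * <R>_2.
Answer: -169*pi/122*e12 + 1089*pi/488*e13 + 3853*pi/1464*e23


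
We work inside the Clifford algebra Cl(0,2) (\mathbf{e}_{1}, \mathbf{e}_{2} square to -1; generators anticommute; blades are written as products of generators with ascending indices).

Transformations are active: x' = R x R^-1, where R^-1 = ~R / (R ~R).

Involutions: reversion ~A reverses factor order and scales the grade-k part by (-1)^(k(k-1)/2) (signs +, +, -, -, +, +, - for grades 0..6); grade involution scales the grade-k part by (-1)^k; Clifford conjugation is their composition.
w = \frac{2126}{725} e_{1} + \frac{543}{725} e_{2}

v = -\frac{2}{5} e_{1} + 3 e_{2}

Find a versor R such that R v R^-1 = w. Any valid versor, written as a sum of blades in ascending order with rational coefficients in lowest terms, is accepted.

The midline construction: v and w both square to -\frac{229}{25}, so reflecting in their sum \frac{1836}{725} e_{1} + \frac{2718}{725} e_{2} exchanges them.
Answer: \frac{1836}{725} e_{1} + \frac{2718}{725} e_{2}


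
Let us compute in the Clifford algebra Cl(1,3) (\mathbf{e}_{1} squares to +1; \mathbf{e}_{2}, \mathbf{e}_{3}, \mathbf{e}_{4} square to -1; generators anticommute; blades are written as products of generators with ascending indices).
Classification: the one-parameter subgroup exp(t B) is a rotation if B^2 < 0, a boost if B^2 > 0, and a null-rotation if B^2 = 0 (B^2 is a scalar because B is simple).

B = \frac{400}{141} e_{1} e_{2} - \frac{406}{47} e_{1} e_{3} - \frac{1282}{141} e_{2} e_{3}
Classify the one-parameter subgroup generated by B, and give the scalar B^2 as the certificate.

B^2 term by term: the squares give (\frac{400}{141})^2*(e_{1} e_{2})^2 + (-\frac{406}{47})^2*(e_{1} e_{3})^2 + (-\frac{1282}{141})^2*(e_{2} e_{3})^2 = \frac{160000}{19881}*(+1) + \frac{164836}{2209}*(+1) + \frac{1643524}{19881}*(-1) = 0 (each basis 2-blade squares to minus the product of its generators' squares); cross terms between blades sharing an index anticommute and cancel. So B^2 = 0.
Answer: null-rotation, certificate B^2 = 0. One invariant decides it: the square 0 survives every conjugation, and its sign is exactly the classification.


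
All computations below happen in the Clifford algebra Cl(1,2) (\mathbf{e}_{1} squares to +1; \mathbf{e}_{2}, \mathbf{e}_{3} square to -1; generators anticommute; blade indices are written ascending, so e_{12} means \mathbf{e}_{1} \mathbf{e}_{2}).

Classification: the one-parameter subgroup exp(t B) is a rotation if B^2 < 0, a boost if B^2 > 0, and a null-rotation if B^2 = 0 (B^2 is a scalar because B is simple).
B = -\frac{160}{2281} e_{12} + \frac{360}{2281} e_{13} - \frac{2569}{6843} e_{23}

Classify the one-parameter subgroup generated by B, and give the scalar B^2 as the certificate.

B^2 term by term: the squares give (-\frac{160}{2281})^2*(e_{12})^2 + (\frac{360}{2281})^2*(e_{13})^2 + (-\frac{2569}{6843})^2*(e_{23})^2 = \frac{25600}{5202961}*(+1) + \frac{129600}{5202961}*(+1) + \frac{6599761}{46826649}*(-1) = -\frac{1}{9} (each basis 2-blade squares to minus the product of its generators' squares); cross terms between blades sharing an index anticommute and cancel. So B^2 = -\frac{1}{9}.
Answer: rotation, certificate B^2 = -\frac{1}{9}. The invariant at work: B^2 = -\frac{1}{9} is unchanged by conjugation, hence its sign classifies the subgroup whatever basis B is written in.


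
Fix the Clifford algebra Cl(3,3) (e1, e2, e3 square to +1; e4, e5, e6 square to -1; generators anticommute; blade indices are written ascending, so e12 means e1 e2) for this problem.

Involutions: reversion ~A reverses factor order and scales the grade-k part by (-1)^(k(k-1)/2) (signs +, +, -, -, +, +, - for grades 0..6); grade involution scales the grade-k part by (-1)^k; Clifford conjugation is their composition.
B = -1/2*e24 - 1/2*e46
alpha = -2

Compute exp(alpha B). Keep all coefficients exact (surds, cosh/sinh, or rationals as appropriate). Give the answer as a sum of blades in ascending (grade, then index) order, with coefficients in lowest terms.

B^2 term by term: the squares give (-1/2)^2*(e24)^2 + (-1/2)^2*(e46)^2 = 1/4*(+1) + 1/4*(-1) = 0 (each basis 2-blade squares to minus the product of its generators' squares); cross terms between blades sharing an index anticommute and cancel. So B^2 = 0.
B^2 = 0, and the exponential is exactly linear here: exp(alpha B) = 1 + alpha B (parabolic case).
Answer: 1 + e24 + e46


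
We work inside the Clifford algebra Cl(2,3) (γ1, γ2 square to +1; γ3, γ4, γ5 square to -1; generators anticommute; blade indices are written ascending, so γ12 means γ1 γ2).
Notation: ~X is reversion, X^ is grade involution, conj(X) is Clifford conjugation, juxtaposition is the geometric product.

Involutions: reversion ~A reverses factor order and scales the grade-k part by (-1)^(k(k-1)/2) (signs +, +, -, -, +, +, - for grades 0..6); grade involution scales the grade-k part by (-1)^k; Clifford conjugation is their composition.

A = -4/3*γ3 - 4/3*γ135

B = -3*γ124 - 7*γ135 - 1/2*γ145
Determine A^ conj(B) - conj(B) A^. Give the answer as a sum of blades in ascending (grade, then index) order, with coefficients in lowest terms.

first term: 28/3 - 28/3*γ15 - 2/3*γ34 - 4*γ1234 + 2/3*γ1345 + 4*γ2345
second term: 28/3 - 28/3*γ15 + 2/3*γ34 + 4*γ1234 - 2/3*γ1345 + 4*γ2345
Answer: -4/3*γ34 - 8*γ1234 + 4/3*γ1345


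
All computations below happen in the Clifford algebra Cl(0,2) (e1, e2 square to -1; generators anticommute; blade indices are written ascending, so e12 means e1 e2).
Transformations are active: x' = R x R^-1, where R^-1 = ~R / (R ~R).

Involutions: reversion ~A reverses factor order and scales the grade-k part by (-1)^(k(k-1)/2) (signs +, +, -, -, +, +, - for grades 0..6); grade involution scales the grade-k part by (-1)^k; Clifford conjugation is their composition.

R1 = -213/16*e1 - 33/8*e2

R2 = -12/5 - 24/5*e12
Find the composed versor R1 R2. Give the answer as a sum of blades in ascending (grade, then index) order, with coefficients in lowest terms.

Distribute over the terms of R1 (each basis-blade product reordered to ascending indices, repeated generators contracted through their squares):
(-213/16*e1) R2 = 639/20*e1 - 639/10*e2
(-33/8*e2) R2 = 99/5*e1 + 99/10*e2
Summing the partial products and collecting blades:
Answer: 207/4*e1 - 54*e2


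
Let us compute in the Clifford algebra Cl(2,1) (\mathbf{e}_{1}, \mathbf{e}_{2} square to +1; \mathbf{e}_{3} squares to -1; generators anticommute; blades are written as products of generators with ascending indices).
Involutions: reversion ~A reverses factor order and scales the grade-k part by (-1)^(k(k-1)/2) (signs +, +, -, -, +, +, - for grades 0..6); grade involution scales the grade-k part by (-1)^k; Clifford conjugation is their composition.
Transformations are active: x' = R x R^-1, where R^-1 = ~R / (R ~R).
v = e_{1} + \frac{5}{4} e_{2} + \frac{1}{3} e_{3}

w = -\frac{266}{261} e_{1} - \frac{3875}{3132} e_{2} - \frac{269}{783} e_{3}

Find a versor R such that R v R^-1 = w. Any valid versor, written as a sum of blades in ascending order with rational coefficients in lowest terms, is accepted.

The midline construction: v and w both square to \frac{353}{144}, so reflecting in their sum -\frac{5}{261} e_{1} + \frac{10}{783} e_{2} - \frac{8}{783} e_{3} exchanges them.
Answer: -\frac{5}{261} e_{1} + \frac{10}{783} e_{2} - \frac{8}{783} e_{3}


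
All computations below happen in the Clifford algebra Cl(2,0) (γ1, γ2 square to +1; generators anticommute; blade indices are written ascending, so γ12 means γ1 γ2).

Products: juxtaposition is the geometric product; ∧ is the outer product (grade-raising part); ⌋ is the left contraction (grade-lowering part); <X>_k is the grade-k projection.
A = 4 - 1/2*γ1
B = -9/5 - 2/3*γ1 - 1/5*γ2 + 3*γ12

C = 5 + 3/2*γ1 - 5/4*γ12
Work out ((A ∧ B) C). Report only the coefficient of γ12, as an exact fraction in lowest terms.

step 1: -36/5 - 53/30*γ1 - 4/5*γ2 + 121/10*γ12
step 2: -941/40 - 619/30*γ1 - 2393/120*γ2 + 707/10*γ12
Answer: 707/10


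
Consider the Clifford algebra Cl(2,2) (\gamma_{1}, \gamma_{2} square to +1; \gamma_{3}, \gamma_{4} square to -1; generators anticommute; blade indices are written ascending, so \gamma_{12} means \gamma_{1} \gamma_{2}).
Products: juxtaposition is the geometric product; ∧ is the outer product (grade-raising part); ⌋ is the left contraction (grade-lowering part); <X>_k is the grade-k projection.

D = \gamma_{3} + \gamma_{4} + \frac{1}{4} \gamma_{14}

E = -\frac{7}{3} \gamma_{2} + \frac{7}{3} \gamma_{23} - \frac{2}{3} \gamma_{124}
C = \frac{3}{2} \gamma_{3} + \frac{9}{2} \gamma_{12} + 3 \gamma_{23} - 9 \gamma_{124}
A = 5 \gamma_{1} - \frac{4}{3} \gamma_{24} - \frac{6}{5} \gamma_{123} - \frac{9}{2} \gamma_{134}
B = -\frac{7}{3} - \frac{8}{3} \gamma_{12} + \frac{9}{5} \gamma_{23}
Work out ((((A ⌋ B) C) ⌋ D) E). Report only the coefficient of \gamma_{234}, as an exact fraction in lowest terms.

step 1: -\frac{40}{3} \gamma_{2}
step 2: 60 \gamma_{1} - 40 \gamma_{3} - 120 \gamma_{14} - 20 \gamma_{23}
step 3: 10 + 15 \gamma_{4}
step 4: -\frac{70}{3} \gamma_{2} + 10 \gamma_{12} + \frac{70}{3} \gamma_{23} + 35 \gamma_{24} - \frac{20}{3} \gamma_{124} + 35 \gamma_{234}
Answer: 35


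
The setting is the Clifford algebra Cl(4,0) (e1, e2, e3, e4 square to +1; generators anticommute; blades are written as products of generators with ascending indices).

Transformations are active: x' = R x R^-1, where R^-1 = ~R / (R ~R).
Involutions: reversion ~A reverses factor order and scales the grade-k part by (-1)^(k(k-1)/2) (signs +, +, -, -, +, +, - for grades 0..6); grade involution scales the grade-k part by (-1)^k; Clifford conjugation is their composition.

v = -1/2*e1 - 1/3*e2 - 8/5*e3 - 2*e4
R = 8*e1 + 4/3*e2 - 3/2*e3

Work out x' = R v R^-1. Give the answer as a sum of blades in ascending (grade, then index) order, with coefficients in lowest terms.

~R = 8*e1 + 4/3*e2 - 3/2*e3, and R ~R = 2449/36, so R^-1 = ~R / (2449/36).
R v = -92/45 - 2*e1 e2 - 271/20*e1 e3 - 16*e1 e4 - 79/30*e2 e3 - 8/3*e2 e4 + 3*e3 e4
Answer: 469/24490*e1 + 9301/36735*e2 + 20696/12245*e3 + 2*e4


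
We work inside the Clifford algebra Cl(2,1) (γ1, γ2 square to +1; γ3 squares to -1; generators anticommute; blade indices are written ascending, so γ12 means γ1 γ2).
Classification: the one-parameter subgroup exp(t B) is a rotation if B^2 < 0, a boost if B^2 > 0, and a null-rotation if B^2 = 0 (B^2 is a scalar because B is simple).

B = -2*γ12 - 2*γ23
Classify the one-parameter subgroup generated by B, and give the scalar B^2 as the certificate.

B^2 term by term: the squares give (-2)^2*(γ12)^2 + (-2)^2*(γ23)^2 = 4*(-1) + 4*(+1) = 0 (each basis 2-blade squares to minus the product of its generators' squares); cross terms between blades sharing an index anticommute and cancel. So B^2 = 0.
Answer: null-rotation, certificate B^2 = 0. One invariant decides it: the square 0 survives every conjugation, and its sign is exactly the classification.


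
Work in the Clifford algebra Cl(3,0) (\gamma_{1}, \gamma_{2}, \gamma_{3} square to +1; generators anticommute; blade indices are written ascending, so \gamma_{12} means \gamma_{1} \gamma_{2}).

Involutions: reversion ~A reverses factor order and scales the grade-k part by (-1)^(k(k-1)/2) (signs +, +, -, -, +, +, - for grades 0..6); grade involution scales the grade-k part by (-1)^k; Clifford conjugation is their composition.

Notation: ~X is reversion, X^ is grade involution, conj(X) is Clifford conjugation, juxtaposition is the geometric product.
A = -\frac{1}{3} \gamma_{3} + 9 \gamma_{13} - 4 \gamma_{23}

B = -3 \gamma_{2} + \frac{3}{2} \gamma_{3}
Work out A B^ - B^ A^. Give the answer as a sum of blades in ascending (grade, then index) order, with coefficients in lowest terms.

first term: \frac{1}{2} - \frac{27}{2} \gamma_{1} + 6 \gamma_{2} + 12 \gamma_{3} + \gamma_{23} - 27 \gamma_{123}
second term: -\frac{1}{2} + \frac{27}{2} \gamma_{1} - 6 \gamma_{2} - 12 \gamma_{3} + \gamma_{23} - 27 \gamma_{123}
Answer: 1 - 27 \gamma_{1} + 12 \gamma_{2} + 24 \gamma_{3}


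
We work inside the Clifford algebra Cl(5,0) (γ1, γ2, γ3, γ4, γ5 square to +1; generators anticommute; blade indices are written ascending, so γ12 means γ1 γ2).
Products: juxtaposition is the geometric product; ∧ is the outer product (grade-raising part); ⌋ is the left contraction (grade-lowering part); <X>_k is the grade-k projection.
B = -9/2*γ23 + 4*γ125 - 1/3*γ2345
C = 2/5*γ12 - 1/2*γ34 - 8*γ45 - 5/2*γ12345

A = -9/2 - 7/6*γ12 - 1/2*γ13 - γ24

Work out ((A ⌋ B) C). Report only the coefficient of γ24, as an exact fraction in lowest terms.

step 1: 14/3*γ5 + 81/4*γ23 + 1/3*γ35 - 18*γ125 + 3/2*γ2345
step 2: -15/4*γ1 + 112/3*γ4 + 36/5*γ5 - 81/10*γ13 + 12*γ23 - 81/8*γ24 + 3/4*γ25 - 127/3*γ34 - 1/6*γ45 - 869/6*γ124 + 28/15*γ125 + 405/8*γ145 - 7/3*γ345 - 35/3*γ1234 + 2/15*γ1235 - 3/5*γ1345 - 162*γ2345 + 9*γ12345
Answer: -81/8


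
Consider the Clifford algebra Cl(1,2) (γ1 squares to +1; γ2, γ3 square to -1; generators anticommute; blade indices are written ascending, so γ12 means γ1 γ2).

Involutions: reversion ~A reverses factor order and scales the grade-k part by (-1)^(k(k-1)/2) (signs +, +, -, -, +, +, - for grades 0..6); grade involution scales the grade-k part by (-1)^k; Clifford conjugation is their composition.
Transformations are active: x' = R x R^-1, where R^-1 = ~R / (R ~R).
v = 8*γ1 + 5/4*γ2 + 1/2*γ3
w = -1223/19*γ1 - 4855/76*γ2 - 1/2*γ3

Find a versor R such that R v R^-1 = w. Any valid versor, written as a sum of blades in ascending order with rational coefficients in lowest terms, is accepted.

Key observation: q(v) = q(w) = 995/16 (sandwiches preserve the norm), so R = v + w = -1071/19*γ1 - 1190/19*γ2 works whenever it is invertible — the component of v along it is kept and (v - w)/2 reverses, sending v to w.
Answer: -1071/19*γ1 - 1190/19*γ2


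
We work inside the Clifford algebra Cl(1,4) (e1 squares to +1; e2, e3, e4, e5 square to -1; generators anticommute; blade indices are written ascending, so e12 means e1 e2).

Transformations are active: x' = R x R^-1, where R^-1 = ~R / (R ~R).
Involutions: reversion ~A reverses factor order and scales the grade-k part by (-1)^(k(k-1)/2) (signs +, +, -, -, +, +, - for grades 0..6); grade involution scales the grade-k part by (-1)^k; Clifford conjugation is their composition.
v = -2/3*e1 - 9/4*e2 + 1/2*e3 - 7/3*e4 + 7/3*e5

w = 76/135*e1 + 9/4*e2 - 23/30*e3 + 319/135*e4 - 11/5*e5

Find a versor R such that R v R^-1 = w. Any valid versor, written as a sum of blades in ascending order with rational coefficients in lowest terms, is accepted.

Sketch: the shared square -2269/144 makes R = v + w = -14/135*e1 - 4/15*e3 + 4/135*e4 + 2/15*e5 the natural versor; its sandwich fixes that direction, negates (v - w)/2, and sends v to w.
Answer: -14/135*e1 - 4/15*e3 + 4/135*e4 + 2/15*e5


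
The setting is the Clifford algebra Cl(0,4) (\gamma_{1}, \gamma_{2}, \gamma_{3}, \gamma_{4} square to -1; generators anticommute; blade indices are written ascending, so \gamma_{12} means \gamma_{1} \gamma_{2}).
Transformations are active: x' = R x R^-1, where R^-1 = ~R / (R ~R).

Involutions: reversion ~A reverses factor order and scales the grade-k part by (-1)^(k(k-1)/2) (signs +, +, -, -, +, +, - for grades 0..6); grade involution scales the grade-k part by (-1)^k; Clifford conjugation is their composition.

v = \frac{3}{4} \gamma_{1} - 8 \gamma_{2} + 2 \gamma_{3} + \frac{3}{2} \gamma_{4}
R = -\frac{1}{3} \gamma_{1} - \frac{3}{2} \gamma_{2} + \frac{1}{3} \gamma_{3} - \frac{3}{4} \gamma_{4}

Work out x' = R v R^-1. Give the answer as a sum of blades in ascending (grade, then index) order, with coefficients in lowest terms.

~R = -\frac{1}{3} \gamma_{1} - \frac{3}{2} \gamma_{2} + \frac{1}{3} \gamma_{3} - \frac{3}{4} \gamma_{4}, and R ~R = -\frac{437}{144}, so R^-1 = ~R / (-\frac{437}{144}).
R v = -\frac{271}{24} + \frac{91}{24} \gamma_{12} - \frac{11}{12} \gamma_{13} + \frac{1}{16} \gamma_{14} - \frac{1}{3} \gamma_{23} - \frac{33}{4} \gamma_{24} + 2 \gamma_{34}
Answer: -\frac{5647}{1748} \gamma_{1} - \frac{1382}{437} \gamma_{2} + \frac{210}{437} \gamma_{3} - \frac{6189}{874} \gamma_{4}
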